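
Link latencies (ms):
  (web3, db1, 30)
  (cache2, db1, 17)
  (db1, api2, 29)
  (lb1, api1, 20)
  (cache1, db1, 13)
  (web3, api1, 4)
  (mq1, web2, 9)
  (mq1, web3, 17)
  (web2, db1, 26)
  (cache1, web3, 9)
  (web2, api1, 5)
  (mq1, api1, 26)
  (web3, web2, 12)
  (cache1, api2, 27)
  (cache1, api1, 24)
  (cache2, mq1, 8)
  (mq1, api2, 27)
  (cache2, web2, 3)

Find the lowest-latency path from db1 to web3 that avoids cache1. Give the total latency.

29

Some routes from db1 to web3 avoiding cache1:
db1 -> cache2 -> web2 -> web3: 17 + 3 + 12 = 32
db1 -> cache2 -> web2 -> api1 -> web3: 17 + 3 + 5 + 4 = 29
db1 -> web3: 30
Best route has total 29 ms.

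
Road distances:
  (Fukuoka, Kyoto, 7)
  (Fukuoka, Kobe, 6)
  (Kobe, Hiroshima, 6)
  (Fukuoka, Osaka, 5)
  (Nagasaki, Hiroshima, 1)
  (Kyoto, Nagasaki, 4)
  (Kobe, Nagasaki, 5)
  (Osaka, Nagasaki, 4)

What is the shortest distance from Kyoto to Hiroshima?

5

A few of the Kyoto→Hiroshima routes:
Kyoto→Fukuoka→Osaka→Nagasaki→Hiroshima: 7 + 5 + 4 + 1 = 17
Kyoto→Nagasaki→Kobe→Hiroshima: 4 + 5 + 6 = 15
Kyoto→Nagasaki→Hiroshima: 4 + 1 = 5
Shortest: 5.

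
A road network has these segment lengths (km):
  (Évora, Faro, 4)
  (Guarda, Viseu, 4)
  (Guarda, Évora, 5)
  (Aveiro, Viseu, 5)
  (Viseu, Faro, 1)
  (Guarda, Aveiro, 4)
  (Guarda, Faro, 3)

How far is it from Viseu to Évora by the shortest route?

5

Comparing a few candidate routes:
Viseu - Faro - Guarda - Évora: 1 + 3 + 5 = 9
Viseu - Faro - Évora: 1 + 4 = 5
Viseu - Guarda - Évora: 4 + 5 = 9
Viseu - Guarda - Faro - Évora: 4 + 3 + 4 = 11
Shortest: 5 km.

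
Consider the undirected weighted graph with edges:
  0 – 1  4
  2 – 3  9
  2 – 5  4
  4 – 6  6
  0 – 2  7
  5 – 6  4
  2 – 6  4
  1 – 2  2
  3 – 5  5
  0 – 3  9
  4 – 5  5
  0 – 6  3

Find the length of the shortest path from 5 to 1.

6

Some routes from 5 to 1:
5 - 2 - 1: 4 + 2 = 6
5 - 6 - 2 - 1: 4 + 4 + 2 = 10
5 - 6 - 0 - 1: 4 + 3 + 4 = 11
Shortest: 6.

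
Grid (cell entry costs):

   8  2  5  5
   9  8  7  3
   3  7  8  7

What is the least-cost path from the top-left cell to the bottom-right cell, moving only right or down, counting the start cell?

One optimal route is (0,0) -> (0,1) -> (0,2) -> (0,3) -> (1,3) -> (2,3).
Its cost is 8 + 2 + 5 + 5 + 3 + 7 = 30.

30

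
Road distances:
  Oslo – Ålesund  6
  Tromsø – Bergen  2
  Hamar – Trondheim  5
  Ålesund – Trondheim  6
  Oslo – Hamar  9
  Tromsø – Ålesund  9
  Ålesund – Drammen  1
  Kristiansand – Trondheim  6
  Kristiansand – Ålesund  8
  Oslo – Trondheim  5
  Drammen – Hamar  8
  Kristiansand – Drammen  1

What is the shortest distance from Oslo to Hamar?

Some routes from Oslo to Hamar:
Oslo→Trondheim→Hamar: 5 + 5 = 10
Oslo→Ålesund→Trondheim→Hamar: 6 + 6 + 5 = 17
Oslo→Ålesund→Drammen→Hamar: 6 + 1 + 8 = 15
Oslo→Hamar: 9
The minimum is 9.

9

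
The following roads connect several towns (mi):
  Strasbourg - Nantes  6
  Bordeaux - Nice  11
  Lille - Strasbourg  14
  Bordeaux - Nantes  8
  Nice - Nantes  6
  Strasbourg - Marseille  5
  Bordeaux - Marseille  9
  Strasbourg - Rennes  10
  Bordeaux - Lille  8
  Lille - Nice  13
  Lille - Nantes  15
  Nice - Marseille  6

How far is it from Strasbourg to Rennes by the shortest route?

Routes from Strasbourg to Rennes:
Strasbourg → Rennes: 10
The minimum is 10 mi.

10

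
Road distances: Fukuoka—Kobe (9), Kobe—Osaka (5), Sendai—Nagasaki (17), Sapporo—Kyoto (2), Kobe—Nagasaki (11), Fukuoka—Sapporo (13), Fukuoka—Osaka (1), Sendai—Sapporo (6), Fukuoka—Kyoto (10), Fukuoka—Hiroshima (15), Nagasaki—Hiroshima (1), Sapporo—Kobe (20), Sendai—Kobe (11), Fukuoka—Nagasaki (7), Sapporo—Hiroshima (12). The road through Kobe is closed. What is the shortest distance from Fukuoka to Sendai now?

18

Comparing a few candidate routes:
Fukuoka - Nagasaki - Hiroshima - Sapporo - Sendai: 7 + 1 + 12 + 6 = 26
Fukuoka - Kyoto - Sapporo - Sendai: 10 + 2 + 6 = 18
Fukuoka - Sapporo - Sendai: 13 + 6 = 19
Fukuoka - Nagasaki - Sendai: 7 + 17 = 24
Fukuoka - Hiroshima - Nagasaki - Sendai: 15 + 1 + 17 = 33
The minimum is 18.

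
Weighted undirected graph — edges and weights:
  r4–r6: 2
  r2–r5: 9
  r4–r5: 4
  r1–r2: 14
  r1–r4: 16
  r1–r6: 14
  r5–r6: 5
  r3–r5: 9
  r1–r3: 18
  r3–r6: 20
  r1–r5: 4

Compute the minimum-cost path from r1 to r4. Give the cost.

Some routes from r1 to r4:
r1-r2-r5-r4: 14 + 9 + 4 = 27
r1-r6-r5-r4: 14 + 5 + 4 = 23
r1-r5-r6-r4: 4 + 5 + 2 = 11
r1-r5-r4: 4 + 4 = 8
r1-r6-r4: 14 + 2 = 16
r1-r4: 16
Best route has total 8.

8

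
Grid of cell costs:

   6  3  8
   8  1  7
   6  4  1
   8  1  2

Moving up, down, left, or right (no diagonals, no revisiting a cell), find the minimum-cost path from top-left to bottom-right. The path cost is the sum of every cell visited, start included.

17

Best path: r0c0 r0c1 r1c1 r2c1 r2c2 r3c2
Cost: 6 + 3 + 1 + 4 + 1 + 2 = 17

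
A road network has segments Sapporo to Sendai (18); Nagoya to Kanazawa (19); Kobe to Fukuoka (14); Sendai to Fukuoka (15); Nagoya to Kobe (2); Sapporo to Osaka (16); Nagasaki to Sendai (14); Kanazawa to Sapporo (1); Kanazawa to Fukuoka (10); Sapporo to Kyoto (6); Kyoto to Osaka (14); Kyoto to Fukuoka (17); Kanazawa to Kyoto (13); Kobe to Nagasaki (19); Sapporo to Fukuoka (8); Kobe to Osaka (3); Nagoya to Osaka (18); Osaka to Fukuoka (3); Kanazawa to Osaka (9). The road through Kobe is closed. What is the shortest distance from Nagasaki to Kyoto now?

38

A few of the Nagasaki→Kyoto routes:
Nagasaki -> Sendai -> Fukuoka -> Sapporo -> Kyoto: 14 + 15 + 8 + 6 = 43
Nagasaki -> Sendai -> Fukuoka -> Osaka -> Kyoto: 14 + 15 + 3 + 14 = 46
Nagasaki -> Sendai -> Fukuoka -> Kyoto: 14 + 15 + 17 = 46
Nagasaki -> Sendai -> Sapporo -> Kyoto: 14 + 18 + 6 = 38
The minimum is 38 km.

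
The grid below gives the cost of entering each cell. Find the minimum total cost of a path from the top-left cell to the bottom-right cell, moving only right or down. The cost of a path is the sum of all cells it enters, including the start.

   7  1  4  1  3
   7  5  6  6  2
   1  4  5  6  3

Cheapest: (0,0)→(0,1)→(0,2)→(0,3)→(0,4)→(1,4)→(2,4)
  7 + 1 + 4 + 1 + 3 + 2 + 3 = 21

21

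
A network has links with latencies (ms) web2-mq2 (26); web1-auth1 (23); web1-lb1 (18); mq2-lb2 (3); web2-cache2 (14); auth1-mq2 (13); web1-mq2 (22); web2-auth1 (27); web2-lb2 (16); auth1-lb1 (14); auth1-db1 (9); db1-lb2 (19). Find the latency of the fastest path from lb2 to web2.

A few of the lb2→web2 routes:
lb2 -> mq2 -> auth1 -> web2: 3 + 13 + 27 = 43
lb2 -> mq2 -> web2: 3 + 26 = 29
lb2 -> web2: 16
Best route has total 16 ms.

16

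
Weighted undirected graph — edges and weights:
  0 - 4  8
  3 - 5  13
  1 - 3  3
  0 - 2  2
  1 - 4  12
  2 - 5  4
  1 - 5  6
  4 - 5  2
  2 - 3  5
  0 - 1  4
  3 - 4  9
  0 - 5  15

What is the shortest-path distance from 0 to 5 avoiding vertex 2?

10

Comparing a few candidate routes:
0-1-3-4-5: 4 + 3 + 9 + 2 = 18
0-1-5: 4 + 6 = 10
0-4-5: 8 + 2 = 10
0-5: 15
0-1-4-5: 4 + 12 + 2 = 18
Best route has total 10.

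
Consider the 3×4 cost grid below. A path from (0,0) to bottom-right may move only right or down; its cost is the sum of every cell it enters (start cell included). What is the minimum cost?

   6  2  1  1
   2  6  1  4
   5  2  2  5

17

Path [0,0]→[0,1]→[0,2]→[1,2]→[2,2]→[2,3]: 6 + 2 + 1 + 1 + 2 + 5 = 17.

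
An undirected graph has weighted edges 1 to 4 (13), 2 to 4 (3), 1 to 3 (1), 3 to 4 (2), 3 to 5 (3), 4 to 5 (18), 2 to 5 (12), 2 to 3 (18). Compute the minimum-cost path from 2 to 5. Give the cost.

8

A few of the 2→5 routes:
2 - 4 - 1 - 3 - 5: 3 + 13 + 1 + 3 = 20
2 - 4 - 3 - 5: 3 + 2 + 3 = 8
2 - 5: 12
Best route has total 8.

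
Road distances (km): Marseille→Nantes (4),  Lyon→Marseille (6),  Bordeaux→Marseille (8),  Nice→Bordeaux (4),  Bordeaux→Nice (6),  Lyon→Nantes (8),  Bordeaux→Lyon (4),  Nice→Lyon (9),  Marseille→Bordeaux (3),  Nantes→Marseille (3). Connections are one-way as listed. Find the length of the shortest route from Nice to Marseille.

12

A few of the Nice→Marseille routes:
Nice -> Bordeaux -> Marseille: 4 + 8 = 12
Nice -> Bordeaux -> Lyon -> Marseille: 4 + 4 + 6 = 14
Nice -> Lyon -> Marseille: 9 + 6 = 15
Best route has total 12 km.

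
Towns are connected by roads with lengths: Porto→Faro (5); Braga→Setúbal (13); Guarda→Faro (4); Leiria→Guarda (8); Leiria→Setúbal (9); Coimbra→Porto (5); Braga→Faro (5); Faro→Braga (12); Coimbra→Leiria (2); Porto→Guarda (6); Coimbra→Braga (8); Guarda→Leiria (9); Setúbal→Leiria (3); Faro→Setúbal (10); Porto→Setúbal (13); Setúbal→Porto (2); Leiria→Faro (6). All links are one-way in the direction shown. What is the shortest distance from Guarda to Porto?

16

A few of the Guarda→Porto routes:
Guarda -> Faro -> Braga -> Setúbal -> Porto: 4 + 12 + 13 + 2 = 31
Guarda -> Leiria -> Setúbal -> Porto: 9 + 9 + 2 = 20
Guarda -> Leiria -> Faro -> Setúbal -> Porto: 9 + 6 + 10 + 2 = 27
Guarda -> Faro -> Setúbal -> Porto: 4 + 10 + 2 = 16
The minimum is 16.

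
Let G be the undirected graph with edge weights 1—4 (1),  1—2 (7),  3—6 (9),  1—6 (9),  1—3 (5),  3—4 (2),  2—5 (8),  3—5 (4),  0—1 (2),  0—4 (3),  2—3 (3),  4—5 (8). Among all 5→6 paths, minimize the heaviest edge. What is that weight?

9

Comparing a few candidate routes:
5 -> 4 -> 0 -> 1 -> 2 -> 3 -> 6: max(8, 3, 2, 7, 3, 9) = 9
5 -> 4 -> 0 -> 1 -> 6: max(8, 3, 2, 9) = 9
5 -> 4 -> 1 -> 2 -> 3 -> 6: max(8, 1, 7, 3, 9) = 9
5 -> 4 -> 1 -> 6: max(8, 1, 9) = 9
5 -> 4 -> 1 -> 3 -> 6: max(8, 1, 5, 9) = 9
Smallest bottleneck: 9.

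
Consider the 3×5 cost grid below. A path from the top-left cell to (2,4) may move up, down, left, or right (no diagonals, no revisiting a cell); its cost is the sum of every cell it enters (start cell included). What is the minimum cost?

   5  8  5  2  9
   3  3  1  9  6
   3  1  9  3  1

Cheapest: (0,0) (1,0) (1,1) (1,2) (1,3) (2,3) (2,4)
  5 + 3 + 3 + 1 + 9 + 3 + 1 = 25

25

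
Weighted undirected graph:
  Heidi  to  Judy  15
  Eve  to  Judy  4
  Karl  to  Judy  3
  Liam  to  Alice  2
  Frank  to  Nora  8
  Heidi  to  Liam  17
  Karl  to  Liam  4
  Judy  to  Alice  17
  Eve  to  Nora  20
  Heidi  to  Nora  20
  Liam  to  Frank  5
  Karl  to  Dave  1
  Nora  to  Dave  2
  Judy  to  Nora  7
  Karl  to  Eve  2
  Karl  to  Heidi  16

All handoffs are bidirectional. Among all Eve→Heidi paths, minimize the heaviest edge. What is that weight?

15

A few of the Eve→Heidi routes:
Eve - Karl - Dave - Nora - Judy - Heidi: max(2, 1, 2, 7, 15) = 15
Eve - Karl - Liam - Frank - Nora - Judy - Heidi: max(2, 4, 5, 8, 7, 15) = 15
Eve - Judy - Heidi: max(4, 15) = 15
Eve - Karl - Judy - Heidi: max(2, 3, 15) = 15
Best route has worst link 15.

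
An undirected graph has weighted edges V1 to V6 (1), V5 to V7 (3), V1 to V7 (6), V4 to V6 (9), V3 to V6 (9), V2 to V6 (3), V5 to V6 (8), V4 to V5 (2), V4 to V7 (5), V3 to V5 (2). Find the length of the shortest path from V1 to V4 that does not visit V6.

Routes from V1 to V4 avoiding V6:
V1→V7→V4: 6 + 5 = 11
V1→V7→V5→V4: 6 + 3 + 2 = 11
Best route has total 11.

11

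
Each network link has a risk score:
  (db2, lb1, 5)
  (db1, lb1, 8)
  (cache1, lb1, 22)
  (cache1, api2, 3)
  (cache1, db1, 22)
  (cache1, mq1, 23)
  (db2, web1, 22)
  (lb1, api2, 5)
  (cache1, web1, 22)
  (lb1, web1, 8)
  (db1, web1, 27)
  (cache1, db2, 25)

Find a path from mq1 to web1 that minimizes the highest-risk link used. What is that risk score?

23

Comparing a few candidate routes:
mq1→cache1→api2→lb1→web1: max(23, 3, 5, 8) = 23
mq1→cache1→web1: max(23, 22) = 23
mq1→cache1→api2→lb1→db2→web1: max(23, 3, 5, 5, 22) = 23
mq1→cache1→db1→lb1→web1: max(23, 22, 8, 8) = 23
mq1→cache1→db1→lb1→db2→web1: max(23, 22, 8, 5, 22) = 23
Best route has worst link 23.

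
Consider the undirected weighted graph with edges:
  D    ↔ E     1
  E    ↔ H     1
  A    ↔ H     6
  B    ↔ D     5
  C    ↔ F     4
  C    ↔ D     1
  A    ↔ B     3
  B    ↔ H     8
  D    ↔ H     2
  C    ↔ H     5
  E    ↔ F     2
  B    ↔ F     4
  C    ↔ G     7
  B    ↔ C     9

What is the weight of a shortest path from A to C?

A few of the A→C routes:
A - H - C: 6 + 5 = 11
A - B - D - C: 3 + 5 + 1 = 9
A - B - F - E - D - C: 3 + 4 + 2 + 1 + 1 = 11
A - H - E - D - C: 6 + 1 + 1 + 1 = 9
A - H - D - C: 6 + 2 + 1 = 9
A - B - F - C: 3 + 4 + 4 = 11
Shortest: 9.

9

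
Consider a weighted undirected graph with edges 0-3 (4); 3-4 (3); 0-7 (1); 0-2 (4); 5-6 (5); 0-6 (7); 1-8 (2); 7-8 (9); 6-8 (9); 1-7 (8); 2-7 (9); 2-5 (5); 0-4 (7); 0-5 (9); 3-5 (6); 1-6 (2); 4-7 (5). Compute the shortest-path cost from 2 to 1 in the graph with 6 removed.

Comparing a few candidate routes:
2 - 7 - 8 - 1: 9 + 9 + 2 = 20
2 - 7 - 1: 9 + 8 = 17
2 - 5 - 0 - 7 - 1: 5 + 9 + 1 + 8 = 23
2 - 0 - 7 - 1: 4 + 1 + 8 = 13
2 - 0 - 7 - 8 - 1: 4 + 1 + 9 + 2 = 16
Best route has total 13.

13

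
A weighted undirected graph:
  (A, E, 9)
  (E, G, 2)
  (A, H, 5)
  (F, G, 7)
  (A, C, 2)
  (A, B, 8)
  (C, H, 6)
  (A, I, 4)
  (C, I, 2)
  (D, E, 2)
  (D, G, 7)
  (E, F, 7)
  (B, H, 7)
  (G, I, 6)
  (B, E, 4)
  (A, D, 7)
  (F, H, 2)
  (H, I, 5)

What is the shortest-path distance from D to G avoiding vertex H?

Comparing a few candidate routes:
D - E - G: 2 + 2 = 4
D - G: 7
D - E - F - G: 2 + 7 + 7 = 16
The minimum is 4.

4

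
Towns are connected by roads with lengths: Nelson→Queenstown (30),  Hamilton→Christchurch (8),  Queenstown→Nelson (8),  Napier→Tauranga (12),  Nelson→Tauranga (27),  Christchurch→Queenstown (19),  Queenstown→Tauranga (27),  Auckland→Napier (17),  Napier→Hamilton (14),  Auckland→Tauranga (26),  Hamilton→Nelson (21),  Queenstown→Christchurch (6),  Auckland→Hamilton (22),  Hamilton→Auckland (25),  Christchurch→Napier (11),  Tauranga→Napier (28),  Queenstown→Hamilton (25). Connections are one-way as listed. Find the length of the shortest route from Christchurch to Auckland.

50

Some routes from Christchurch to Auckland:
Christchurch-Queenstown-Tauranga-Napier-Hamilton-Auckland: 19 + 27 + 28 + 14 + 25 = 113
Christchurch-Napier-Hamilton-Auckland: 11 + 14 + 25 = 50
Christchurch-Queenstown-Hamilton-Auckland: 19 + 25 + 25 = 69
Shortest: 50.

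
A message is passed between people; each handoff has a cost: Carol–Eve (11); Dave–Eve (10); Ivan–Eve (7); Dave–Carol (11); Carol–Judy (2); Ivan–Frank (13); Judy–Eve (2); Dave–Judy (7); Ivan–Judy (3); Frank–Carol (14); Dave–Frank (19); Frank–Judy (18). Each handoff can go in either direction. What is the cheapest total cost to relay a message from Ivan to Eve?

Some routes from Ivan to Eve:
Ivan → Frank → Carol → Judy → Eve: 13 + 14 + 2 + 2 = 31
Ivan → Judy → Eve: 3 + 2 = 5
Ivan → Judy → Carol → Eve: 3 + 2 + 11 = 16
Ivan → Eve: 7
Ivan → Judy → Dave → Eve: 3 + 7 + 10 = 20
Ivan → Judy → Carol → Dave → Eve: 3 + 2 + 11 + 10 = 26
The minimum is 5.

5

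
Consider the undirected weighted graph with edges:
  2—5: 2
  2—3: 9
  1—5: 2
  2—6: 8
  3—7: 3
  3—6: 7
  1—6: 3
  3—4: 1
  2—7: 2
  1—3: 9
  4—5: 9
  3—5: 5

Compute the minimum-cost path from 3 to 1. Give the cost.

A few of the 3→1 routes:
3-1: 9
3-4-5-1: 1 + 9 + 2 = 12
3-5-1: 5 + 2 = 7
3-6-1: 7 + 3 = 10
3-7-2-5-1: 3 + 2 + 2 + 2 = 9
Best route has total 7.

7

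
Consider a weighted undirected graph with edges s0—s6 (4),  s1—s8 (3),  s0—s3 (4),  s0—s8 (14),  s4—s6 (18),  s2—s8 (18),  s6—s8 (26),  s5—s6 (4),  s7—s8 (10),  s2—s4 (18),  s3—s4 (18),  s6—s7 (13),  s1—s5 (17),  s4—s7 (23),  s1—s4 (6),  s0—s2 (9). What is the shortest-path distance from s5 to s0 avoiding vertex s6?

34

Comparing a few candidate routes:
s5 → s1 → s4 → s3 → s0: 17 + 6 + 18 + 4 = 45
s5 → s1 → s4 → s2 → s0: 17 + 6 + 18 + 9 = 50
s5 → s1 → s8 → s2 → s0: 17 + 3 + 18 + 9 = 47
s5 → s1 → s8 → s0: 17 + 3 + 14 = 34
Shortest: 34.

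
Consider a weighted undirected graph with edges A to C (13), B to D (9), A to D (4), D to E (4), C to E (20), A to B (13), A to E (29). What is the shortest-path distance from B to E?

Some routes from B to E:
B -> A -> D -> E: 13 + 4 + 4 = 21
B -> D -> E: 9 + 4 = 13
B -> A -> E: 13 + 29 = 42
Shortest: 13.

13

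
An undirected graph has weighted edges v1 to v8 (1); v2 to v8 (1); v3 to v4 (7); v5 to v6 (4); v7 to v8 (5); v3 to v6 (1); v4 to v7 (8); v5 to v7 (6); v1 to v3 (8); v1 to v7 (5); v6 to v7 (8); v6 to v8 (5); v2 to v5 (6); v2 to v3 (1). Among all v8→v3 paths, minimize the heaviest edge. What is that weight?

Checking several routes:
v8-v7-v5-v2-v3: max(5, 6, 6, 1) = 6
v8-v6-v3: max(5, 1) = 5
v8-v2-v3: max(1, 1) = 1
The minimum achievable maximum is 1.

1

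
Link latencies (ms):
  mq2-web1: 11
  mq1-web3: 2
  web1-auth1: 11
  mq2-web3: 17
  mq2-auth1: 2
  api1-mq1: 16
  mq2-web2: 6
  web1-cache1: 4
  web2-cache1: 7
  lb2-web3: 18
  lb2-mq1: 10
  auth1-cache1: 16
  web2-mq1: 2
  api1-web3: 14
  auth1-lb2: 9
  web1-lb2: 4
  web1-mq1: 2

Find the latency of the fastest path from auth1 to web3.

12

A few of the auth1→web3 routes:
auth1 - mq2 - web2 - mq1 - web3: 2 + 6 + 2 + 2 = 12
auth1 - lb2 - web1 - mq1 - web3: 9 + 4 + 2 + 2 = 17
auth1 - web1 - mq1 - web3: 11 + 2 + 2 = 15
Best route has total 12 ms.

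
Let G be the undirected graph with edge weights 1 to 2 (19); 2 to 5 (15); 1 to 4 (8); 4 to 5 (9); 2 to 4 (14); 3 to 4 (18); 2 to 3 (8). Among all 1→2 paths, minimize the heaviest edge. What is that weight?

Candidate routes:
1 → 4 → 3 → 2: max(8, 18, 8) = 18
1 → 4 → 2: max(8, 14) = 14
1 → 4 → 5 → 2: max(8, 9, 15) = 15
1 → 2: max(19) = 19
Best route has worst link 14.

14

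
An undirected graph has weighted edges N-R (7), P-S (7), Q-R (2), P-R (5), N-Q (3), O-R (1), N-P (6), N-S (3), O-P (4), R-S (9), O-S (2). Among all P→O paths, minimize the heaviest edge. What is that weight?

Some routes from P to O:
P → O: max(4) = 4
P → R → Q → N → S → O: max(5, 2, 3, 3, 2) = 5
P → N → Q → R → O: max(6, 3, 2, 1) = 6
P → R → O: max(5, 1) = 5
Smallest bottleneck: 4.

4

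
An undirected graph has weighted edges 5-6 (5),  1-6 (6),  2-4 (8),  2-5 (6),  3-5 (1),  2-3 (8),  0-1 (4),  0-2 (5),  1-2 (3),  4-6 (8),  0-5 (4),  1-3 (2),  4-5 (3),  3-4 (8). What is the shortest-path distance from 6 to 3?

Checking several routes:
6 → 5 → 4 → 3: 5 + 3 + 8 = 16
6 → 5 → 3: 5 + 1 = 6
6 → 1 → 3: 6 + 2 = 8
6 → 4 → 5 → 3: 8 + 3 + 1 = 12
6 → 1 → 0 → 5 → 3: 6 + 4 + 4 + 1 = 15
6 → 5 → 0 → 1 → 3: 5 + 4 + 4 + 2 = 15
The minimum is 6.

6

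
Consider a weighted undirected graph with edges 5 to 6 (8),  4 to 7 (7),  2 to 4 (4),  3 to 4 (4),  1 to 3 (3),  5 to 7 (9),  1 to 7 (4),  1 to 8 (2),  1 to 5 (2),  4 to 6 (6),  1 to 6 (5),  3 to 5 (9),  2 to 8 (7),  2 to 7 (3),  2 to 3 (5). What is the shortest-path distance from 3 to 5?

5

Comparing a few candidate routes:
3 - 5: 9
3 - 1 - 5: 3 + 2 = 5
3 - 2 - 7 - 1 - 5: 5 + 3 + 4 + 2 = 14
3 - 2 - 8 - 1 - 5: 5 + 7 + 2 + 2 = 16
Best route has total 5.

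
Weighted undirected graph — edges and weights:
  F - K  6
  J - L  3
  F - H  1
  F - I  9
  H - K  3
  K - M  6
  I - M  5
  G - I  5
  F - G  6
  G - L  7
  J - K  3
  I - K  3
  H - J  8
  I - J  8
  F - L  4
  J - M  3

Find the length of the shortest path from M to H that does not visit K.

11

Checking several routes:
M-I-F-H: 5 + 9 + 1 = 15
M-J-H: 3 + 8 = 11
M-J-L-F-H: 3 + 3 + 4 + 1 = 11
Best route has total 11.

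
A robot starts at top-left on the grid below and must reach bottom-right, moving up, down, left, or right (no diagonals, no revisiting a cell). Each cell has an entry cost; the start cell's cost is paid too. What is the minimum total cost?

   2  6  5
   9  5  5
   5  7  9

27

One optimal route is (0,0)→(0,1)→(0,2)→(1,2)→(2,2).
Its cost is 2 + 6 + 5 + 5 + 9 = 27.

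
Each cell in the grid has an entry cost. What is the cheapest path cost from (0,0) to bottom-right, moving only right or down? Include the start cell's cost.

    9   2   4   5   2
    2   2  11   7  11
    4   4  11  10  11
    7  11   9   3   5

45

Path r0c0→r0c1→r0c2→r0c3→r1c3→r2c3→r3c3→r3c4: 9 + 2 + 4 + 5 + 7 + 10 + 3 + 5 = 45.
For comparison, the top-then-right route costs 49.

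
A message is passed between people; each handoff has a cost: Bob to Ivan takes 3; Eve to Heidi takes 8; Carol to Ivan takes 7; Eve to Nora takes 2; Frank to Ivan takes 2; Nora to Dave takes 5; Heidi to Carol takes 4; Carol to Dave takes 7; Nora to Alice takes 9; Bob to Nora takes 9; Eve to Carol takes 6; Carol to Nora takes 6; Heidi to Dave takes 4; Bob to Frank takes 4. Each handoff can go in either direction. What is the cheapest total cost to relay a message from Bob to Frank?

4

Comparing a few candidate routes:
Bob - Nora - Dave - Heidi - Carol - Ivan - Frank: 9 + 5 + 4 + 4 + 7 + 2 = 31
Bob - Nora - Eve - Carol - Ivan - Frank: 9 + 2 + 6 + 7 + 2 = 26
Bob - Ivan - Frank: 3 + 2 = 5
Bob - Nora - Carol - Ivan - Frank: 9 + 6 + 7 + 2 = 24
Bob - Frank: 4
Bob - Nora - Dave - Carol - Ivan - Frank: 9 + 5 + 7 + 7 + 2 = 30
Best route has total 4.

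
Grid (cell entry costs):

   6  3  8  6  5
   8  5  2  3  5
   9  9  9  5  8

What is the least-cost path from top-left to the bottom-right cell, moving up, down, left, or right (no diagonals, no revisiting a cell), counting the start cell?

32

Best path: r0c0 → r0c1 → r1c1 → r1c2 → r1c3 → r1c4 → r2c4
Cost: 6 + 3 + 5 + 2 + 3 + 5 + 8 = 32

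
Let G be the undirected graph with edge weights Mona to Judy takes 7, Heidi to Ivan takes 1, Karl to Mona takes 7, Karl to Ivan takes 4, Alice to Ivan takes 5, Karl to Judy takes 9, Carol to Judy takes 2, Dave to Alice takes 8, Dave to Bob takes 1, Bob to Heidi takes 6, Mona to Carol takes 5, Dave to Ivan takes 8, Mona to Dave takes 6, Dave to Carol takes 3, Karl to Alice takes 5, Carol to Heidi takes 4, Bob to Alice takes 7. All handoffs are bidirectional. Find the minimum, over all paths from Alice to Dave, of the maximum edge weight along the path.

5

Some routes from Alice to Dave:
Alice-Karl-Ivan-Heidi-Carol-Dave: max(5, 4, 1, 4, 3) = 5
Alice-Karl-Ivan-Heidi-Bob-Dave: max(5, 4, 1, 6, 1) = 6
Alice-Ivan-Heidi-Carol-Dave: max(5, 1, 4, 3) = 5
The minimum achievable maximum is 5.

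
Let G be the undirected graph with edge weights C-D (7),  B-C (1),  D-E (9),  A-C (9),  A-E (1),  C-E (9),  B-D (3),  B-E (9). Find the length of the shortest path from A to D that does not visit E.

Routes from A to D avoiding E:
A→C→D: 9 + 7 = 16
A→C→B→D: 9 + 1 + 3 = 13
Shortest: 13.

13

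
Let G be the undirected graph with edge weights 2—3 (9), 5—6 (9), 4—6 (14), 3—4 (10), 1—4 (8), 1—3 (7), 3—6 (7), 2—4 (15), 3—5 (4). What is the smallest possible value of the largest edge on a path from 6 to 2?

Checking several routes:
6 → 5 → 3 → 2: max(9, 4, 9) = 9
6 → 4 → 1 → 3 → 2: max(14, 8, 7, 9) = 14
6 → 5 → 3 → 1 → 4 → 2: max(9, 4, 7, 8, 15) = 15
6 → 3 → 2: max(7, 9) = 9
6 → 4 → 3 → 2: max(14, 10, 9) = 14
The minimum achievable maximum is 9.

9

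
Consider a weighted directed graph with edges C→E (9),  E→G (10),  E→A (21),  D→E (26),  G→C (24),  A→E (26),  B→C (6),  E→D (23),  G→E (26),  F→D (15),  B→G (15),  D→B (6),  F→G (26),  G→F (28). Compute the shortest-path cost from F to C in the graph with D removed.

50

Routes from F to C avoiding D:
F→G→C: 26 + 24 = 50
Shortest: 50.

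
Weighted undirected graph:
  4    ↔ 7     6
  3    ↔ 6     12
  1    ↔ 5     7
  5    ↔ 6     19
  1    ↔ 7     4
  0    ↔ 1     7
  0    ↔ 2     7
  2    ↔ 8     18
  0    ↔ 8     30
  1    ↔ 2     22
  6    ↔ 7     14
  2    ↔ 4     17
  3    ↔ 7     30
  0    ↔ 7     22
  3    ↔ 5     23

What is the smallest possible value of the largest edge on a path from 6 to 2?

14

A few of the 6→2 routes:
6-5-1-2: max(19, 7, 22) = 22
6-7-1-0-2: max(14, 4, 7, 7) = 14
6-5-1-0-2: max(19, 7, 7, 7) = 19
6-5-1-0-7-4-2: max(19, 7, 7, 22, 6, 17) = 22
6-7-4-2: max(14, 6, 17) = 17
6-5-1-7-4-2: max(19, 7, 4, 6, 17) = 19
Best route has worst link 14.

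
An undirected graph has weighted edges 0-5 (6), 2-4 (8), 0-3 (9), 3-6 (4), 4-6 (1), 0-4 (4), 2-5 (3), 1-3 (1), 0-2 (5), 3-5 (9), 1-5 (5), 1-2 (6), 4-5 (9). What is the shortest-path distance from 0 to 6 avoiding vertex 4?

13

Checking several routes:
0→2→1→3→6: 5 + 6 + 1 + 4 = 16
0→3→6: 9 + 4 = 13
0→5→1→3→6: 6 + 5 + 1 + 4 = 16
Best route has total 13.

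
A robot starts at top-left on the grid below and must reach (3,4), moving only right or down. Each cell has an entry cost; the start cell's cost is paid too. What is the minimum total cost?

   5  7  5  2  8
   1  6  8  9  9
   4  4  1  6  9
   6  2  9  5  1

Best path: r0c0 → r1c0 → r2c0 → r2c1 → r2c2 → r2c3 → r3c3 → r3c4
Cost: 5 + 1 + 4 + 4 + 1 + 6 + 5 + 1 = 27

27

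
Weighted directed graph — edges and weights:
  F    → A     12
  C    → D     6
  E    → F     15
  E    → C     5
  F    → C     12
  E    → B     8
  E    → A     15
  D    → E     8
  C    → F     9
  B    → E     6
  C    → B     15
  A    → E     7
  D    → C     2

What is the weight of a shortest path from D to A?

Comparing a few candidate routes:
D→E→A: 8 + 15 = 23
D→E→C→F→A: 8 + 5 + 9 + 12 = 34
D→C→F→A: 2 + 9 + 12 = 23
D→E→F→A: 8 + 15 + 12 = 35
D→C→B→E→A: 2 + 15 + 6 + 15 = 38
Shortest: 23.

23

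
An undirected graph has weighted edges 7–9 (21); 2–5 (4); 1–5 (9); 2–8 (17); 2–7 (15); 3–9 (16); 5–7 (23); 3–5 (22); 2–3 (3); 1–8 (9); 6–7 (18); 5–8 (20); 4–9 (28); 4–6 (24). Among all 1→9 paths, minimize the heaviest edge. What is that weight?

Some routes from 1 to 9:
1-8-5-2-3-9: max(9, 20, 4, 3, 16) = 20
1-5-8-2-3-9: max(9, 20, 17, 3, 16) = 20
1-5-2-7-9: max(9, 4, 15, 21) = 21
1-8-2-3-9: max(9, 17, 3, 16) = 17
1-5-2-3-9: max(9, 4, 3, 16) = 16
Smallest bottleneck: 16.

16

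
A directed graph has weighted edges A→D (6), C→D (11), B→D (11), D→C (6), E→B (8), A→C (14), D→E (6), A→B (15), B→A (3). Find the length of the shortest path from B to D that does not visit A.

11

Routes from B to D avoiding A:
B-D: 11
The minimum is 11.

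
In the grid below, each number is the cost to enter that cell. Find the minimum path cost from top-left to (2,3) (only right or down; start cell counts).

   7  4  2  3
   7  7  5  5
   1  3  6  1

22

Path [0,0] [0,1] [0,2] [0,3] [1,3] [2,3]: 7 + 4 + 2 + 3 + 5 + 1 = 22.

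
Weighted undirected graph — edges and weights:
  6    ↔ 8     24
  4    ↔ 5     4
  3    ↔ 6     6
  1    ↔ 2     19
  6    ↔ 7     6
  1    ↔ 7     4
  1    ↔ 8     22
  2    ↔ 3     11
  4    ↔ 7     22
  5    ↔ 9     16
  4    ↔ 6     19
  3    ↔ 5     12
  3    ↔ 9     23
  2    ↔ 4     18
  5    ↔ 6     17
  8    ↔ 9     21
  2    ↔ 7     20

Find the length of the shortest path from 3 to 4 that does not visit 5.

A few of the 3→4 routes:
3→6→7→4: 6 + 6 + 22 = 34
3→2→7→4: 11 + 20 + 22 = 53
3→6→4: 6 + 19 = 25
3→2→4: 11 + 18 = 29
3→6→7→1→2→4: 6 + 6 + 4 + 19 + 18 = 53
3→6→7→2→4: 6 + 6 + 20 + 18 = 50
Best route has total 25.

25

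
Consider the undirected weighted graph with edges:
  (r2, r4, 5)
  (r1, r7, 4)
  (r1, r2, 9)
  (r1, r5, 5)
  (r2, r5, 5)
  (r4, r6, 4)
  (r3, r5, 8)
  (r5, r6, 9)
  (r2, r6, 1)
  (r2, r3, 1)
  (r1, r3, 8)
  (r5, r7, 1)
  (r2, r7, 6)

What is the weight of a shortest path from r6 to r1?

A few of the r6→r1 routes:
r6 -> r2 -> r7 -> r1: 1 + 6 + 4 = 11
r6 -> r2 -> r7 -> r5 -> r1: 1 + 6 + 1 + 5 = 13
r6 -> r2 -> r5 -> r7 -> r1: 1 + 5 + 1 + 4 = 11
r6 -> r2 -> r3 -> r1: 1 + 1 + 8 = 10
r6 -> r2 -> r5 -> r1: 1 + 5 + 5 = 11
r6 -> r2 -> r1: 1 + 9 = 10
Shortest: 10.

10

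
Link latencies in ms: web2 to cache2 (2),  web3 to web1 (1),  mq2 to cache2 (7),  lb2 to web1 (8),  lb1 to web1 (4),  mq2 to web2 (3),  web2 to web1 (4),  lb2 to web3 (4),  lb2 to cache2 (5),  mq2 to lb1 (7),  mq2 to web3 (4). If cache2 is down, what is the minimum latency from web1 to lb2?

Routes from web1 to lb2 avoiding cache2:
web1-web3-lb2: 1 + 4 = 5
web1-lb1-mq2-web3-lb2: 4 + 7 + 4 + 4 = 19
web1-web2-mq2-web3-lb2: 4 + 3 + 4 + 4 = 15
web1-lb2: 8
Best route has total 5 ms.

5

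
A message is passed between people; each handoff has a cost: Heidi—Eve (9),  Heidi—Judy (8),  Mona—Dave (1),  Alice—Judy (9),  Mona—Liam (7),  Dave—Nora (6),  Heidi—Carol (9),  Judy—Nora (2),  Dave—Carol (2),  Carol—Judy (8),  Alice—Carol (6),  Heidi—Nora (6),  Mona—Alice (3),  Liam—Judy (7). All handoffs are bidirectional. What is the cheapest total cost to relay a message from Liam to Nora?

A few of the Liam→Nora routes:
Liam→Mona→Dave→Nora: 7 + 1 + 6 = 14
Liam→Mona→Dave→Carol→Judy→Nora: 7 + 1 + 2 + 8 + 2 = 20
Liam→Judy→Heidi→Nora: 7 + 8 + 6 = 21
Liam→Judy→Nora: 7 + 2 = 9
The minimum is 9.

9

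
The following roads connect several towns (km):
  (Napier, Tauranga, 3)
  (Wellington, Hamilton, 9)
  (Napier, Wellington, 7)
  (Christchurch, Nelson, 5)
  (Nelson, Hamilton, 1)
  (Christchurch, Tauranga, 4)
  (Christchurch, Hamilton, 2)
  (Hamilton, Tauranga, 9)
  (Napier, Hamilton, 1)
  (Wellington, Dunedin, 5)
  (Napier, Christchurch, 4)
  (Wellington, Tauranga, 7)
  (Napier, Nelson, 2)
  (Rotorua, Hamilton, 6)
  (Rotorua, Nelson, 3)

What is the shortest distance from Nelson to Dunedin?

Some routes from Nelson to Dunedin:
Nelson→Napier→Wellington→Dunedin: 2 + 7 + 5 = 14
Nelson→Hamilton→Wellington→Dunedin: 1 + 9 + 5 = 15
Nelson→Napier→Hamilton→Wellington→Dunedin: 2 + 1 + 9 + 5 = 17
Nelson→Hamilton→Napier→Wellington→Dunedin: 1 + 1 + 7 + 5 = 14
Nelson→Napier→Tauranga→Wellington→Dunedin: 2 + 3 + 7 + 5 = 17
Shortest: 14 km.

14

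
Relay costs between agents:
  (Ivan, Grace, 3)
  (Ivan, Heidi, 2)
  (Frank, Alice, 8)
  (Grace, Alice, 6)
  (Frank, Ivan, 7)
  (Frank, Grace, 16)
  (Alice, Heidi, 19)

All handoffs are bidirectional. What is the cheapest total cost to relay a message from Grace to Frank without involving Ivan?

14

Routes from Grace to Frank avoiding Ivan:
Grace -> Frank: 16
Grace -> Alice -> Frank: 6 + 8 = 14
Best route has total 14.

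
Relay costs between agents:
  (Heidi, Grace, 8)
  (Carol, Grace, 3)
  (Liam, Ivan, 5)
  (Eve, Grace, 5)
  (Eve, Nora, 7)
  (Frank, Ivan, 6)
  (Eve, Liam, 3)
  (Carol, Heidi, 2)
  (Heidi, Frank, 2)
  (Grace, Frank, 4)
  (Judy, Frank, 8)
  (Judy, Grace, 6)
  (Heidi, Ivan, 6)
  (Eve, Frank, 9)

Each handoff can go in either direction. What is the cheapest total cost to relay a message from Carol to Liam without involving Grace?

13

Some routes from Carol to Liam avoiding Grace:
Carol - Heidi - Frank - Ivan - Liam: 2 + 2 + 6 + 5 = 15
Carol - Heidi - Ivan - Liam: 2 + 6 + 5 = 13
Carol - Heidi - Frank - Eve - Liam: 2 + 2 + 9 + 3 = 16
Shortest: 13.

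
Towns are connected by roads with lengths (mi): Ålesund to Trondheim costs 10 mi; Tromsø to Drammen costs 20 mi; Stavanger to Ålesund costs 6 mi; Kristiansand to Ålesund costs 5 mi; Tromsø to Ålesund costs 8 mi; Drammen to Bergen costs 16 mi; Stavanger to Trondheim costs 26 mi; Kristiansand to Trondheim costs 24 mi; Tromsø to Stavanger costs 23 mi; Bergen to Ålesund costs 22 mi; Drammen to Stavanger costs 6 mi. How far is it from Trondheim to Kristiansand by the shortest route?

Comparing a few candidate routes:
Trondheim -> Kristiansand: 24
Trondheim -> Stavanger -> Ålesund -> Kristiansand: 26 + 6 + 5 = 37
Trondheim -> Stavanger -> Tromsø -> Ålesund -> Kristiansand: 26 + 23 + 8 + 5 = 62
Trondheim -> Ålesund -> Kristiansand: 10 + 5 = 15
The minimum is 15 mi.

15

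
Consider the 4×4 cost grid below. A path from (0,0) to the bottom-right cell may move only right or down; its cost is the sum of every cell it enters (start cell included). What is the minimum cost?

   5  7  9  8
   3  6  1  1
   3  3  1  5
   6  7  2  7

Cheapest: (0,0)→(1,0)→(2,0)→(2,1)→(2,2)→(3,2)→(3,3)
  5 + 3 + 3 + 3 + 1 + 2 + 7 = 24

24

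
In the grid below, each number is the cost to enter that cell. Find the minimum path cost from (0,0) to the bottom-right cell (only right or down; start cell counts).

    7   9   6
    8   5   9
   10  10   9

38

One optimal route is r0c0 -> r1c0 -> r1c1 -> r1c2 -> r2c2.
Its cost is 7 + 8 + 5 + 9 + 9 = 38.
For comparison, the top-then-right route costs 40.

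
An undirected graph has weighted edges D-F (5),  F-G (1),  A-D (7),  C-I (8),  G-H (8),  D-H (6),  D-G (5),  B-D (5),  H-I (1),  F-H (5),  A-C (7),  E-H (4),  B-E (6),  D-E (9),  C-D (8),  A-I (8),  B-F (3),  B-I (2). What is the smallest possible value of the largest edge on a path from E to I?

4

Checking several routes:
E - H - F - D - B - I: max(4, 5, 5, 5, 2) = 5
E - H - F - B - I: max(4, 5, 3, 2) = 5
E - H - I: max(4, 1) = 4
The minimum achievable maximum is 4.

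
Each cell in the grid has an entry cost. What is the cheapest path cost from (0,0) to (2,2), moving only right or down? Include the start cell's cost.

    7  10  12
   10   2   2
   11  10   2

23

Path [0,0] → [0,1] → [1,1] → [1,2] → [2,2]: 7 + 10 + 2 + 2 + 2 = 23.
(Top row then right column would cost 33.)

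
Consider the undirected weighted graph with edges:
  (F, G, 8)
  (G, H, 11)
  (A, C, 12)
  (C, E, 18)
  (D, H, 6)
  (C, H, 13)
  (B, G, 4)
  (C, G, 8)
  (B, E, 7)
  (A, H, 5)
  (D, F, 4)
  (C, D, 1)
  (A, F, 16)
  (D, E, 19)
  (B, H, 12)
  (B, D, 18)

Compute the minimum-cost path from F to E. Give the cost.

19

A few of the F→E routes:
F - D - C - G - B - E: 4 + 1 + 8 + 4 + 7 = 24
F - D - B - E: 4 + 18 + 7 = 29
F - D - H - B - E: 4 + 6 + 12 + 7 = 29
F - G - B - E: 8 + 4 + 7 = 19
F - D - E: 4 + 19 = 23
F - D - C - E: 4 + 1 + 18 = 23
The minimum is 19.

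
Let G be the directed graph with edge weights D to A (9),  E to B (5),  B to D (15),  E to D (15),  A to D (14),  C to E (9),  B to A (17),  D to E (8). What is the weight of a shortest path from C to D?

Paths from C to D:
C→E→B→A→D: 9 + 5 + 17 + 14 = 45
C→E→B→D: 9 + 5 + 15 = 29
C→E→D: 9 + 15 = 24
The minimum is 24.

24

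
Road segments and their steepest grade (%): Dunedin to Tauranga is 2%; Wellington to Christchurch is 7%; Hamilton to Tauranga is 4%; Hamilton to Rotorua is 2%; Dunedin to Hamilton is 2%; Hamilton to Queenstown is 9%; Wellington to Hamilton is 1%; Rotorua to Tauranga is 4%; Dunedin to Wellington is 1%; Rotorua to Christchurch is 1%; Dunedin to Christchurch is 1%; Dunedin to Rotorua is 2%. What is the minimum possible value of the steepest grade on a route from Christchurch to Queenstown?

Some routes from Christchurch to Queenstown:
Christchurch - Rotorua - Dunedin - Wellington - Hamilton - Queenstown: max(1, 2, 1, 1, 9) = 9
Christchurch - Rotorua - Hamilton - Queenstown: max(1, 2, 9) = 9
Christchurch - Rotorua - Dunedin - Tauranga - Hamilton - Queenstown: max(1, 2, 2, 4, 9) = 9
Christchurch - Rotorua - Tauranga - Dunedin - Hamilton - Queenstown: max(1, 4, 2, 2, 9) = 9
Christchurch - Rotorua - Dunedin - Hamilton - Queenstown: max(1, 2, 2, 9) = 9
The minimum achievable maximum is 9%.

9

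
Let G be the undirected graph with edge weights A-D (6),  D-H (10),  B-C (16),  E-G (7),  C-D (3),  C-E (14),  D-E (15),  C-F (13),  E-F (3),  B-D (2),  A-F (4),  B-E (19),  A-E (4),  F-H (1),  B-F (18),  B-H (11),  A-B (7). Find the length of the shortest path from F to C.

Comparing a few candidate routes:
F→C: 13
F→H→D→C: 1 + 10 + 3 = 14
F→A→D→C: 4 + 6 + 3 = 13
F→A→B→D→C: 4 + 7 + 2 + 3 = 16
F→E→A→D→C: 3 + 4 + 6 + 3 = 16
Shortest: 13.

13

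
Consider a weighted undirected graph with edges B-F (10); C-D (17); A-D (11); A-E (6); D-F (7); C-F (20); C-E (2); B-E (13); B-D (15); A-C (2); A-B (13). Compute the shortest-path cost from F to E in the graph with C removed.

23

Checking several routes:
F→D→B→E: 7 + 15 + 13 = 35
F→D→A→E: 7 + 11 + 6 = 24
F→B→A→E: 10 + 13 + 6 = 29
F→B→D→A→E: 10 + 15 + 11 + 6 = 42
F→D→B→A→E: 7 + 15 + 13 + 6 = 41
F→B→E: 10 + 13 = 23
Shortest: 23.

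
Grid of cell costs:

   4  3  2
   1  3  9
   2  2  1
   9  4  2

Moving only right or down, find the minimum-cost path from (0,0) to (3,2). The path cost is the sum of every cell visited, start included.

Cheapest: [0,0] [1,0] [2,0] [2,1] [2,2] [3,2]
  4 + 1 + 2 + 2 + 1 + 2 = 12
For comparison, the top-then-right route costs 21.

12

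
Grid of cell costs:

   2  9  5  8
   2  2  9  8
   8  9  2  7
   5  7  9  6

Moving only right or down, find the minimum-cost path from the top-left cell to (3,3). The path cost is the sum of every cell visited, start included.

Take r0c0 → r1c0 → r1c1 → r1c2 → r2c2 → r2c3 → r3c3 for a total of 2 + 2 + 2 + 9 + 2 + 7 + 6 = 30.
For comparison, the top-then-right route costs 45.

30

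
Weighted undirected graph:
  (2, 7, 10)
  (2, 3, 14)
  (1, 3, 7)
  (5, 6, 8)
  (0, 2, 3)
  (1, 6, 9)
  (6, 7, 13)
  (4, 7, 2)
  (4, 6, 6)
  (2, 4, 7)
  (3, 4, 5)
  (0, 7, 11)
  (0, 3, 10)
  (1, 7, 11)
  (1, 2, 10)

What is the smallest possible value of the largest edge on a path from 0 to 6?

7

A few of the 0→6 routes:
0→2→7→4→6: max(3, 10, 2, 6) = 10
0→2→1→6: max(3, 10, 9) = 10
0→2→4→6: max(3, 7, 6) = 7
0→2→1→3→4→6: max(3, 10, 7, 5, 6) = 10
0→2→7→4→3→1→6: max(3, 10, 2, 5, 7, 9) = 10
0→2→4→3→1→6: max(3, 7, 5, 7, 9) = 9
Best route has worst link 7.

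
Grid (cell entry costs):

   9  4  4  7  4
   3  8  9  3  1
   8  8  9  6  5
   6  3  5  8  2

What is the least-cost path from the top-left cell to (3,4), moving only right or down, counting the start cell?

35

Path [0,0]→[0,1]→[0,2]→[0,3]→[1,3]→[1,4]→[2,4]→[3,4]: 9 + 4 + 4 + 7 + 3 + 1 + 5 + 2 = 35.
(Top row then right column would cost 36.)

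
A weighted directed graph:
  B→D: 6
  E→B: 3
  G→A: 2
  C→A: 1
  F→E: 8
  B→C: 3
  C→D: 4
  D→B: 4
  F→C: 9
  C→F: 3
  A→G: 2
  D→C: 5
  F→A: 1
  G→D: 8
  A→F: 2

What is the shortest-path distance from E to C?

Paths from E to C:
E → B → D → C: 3 + 6 + 5 = 14
E → B → C: 3 + 3 = 6
The minimum is 6.

6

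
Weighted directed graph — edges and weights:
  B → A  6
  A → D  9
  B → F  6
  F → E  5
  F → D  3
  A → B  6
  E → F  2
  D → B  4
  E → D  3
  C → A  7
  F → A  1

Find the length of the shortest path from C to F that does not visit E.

19

Paths from C to F avoiding E:
C→A→D→B→F: 7 + 9 + 4 + 6 = 26
C→A→B→F: 7 + 6 + 6 = 19
Best route has total 19.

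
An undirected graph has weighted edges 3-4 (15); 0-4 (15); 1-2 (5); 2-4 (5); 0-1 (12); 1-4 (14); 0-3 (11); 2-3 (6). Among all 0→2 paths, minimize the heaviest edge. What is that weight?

Some routes from 0 to 2:
0 -> 1 -> 2: max(12, 5) = 12
0 -> 3 -> 2: max(11, 6) = 11
0 -> 1 -> 4 -> 2: max(12, 14, 5) = 14
Best route has worst link 11.

11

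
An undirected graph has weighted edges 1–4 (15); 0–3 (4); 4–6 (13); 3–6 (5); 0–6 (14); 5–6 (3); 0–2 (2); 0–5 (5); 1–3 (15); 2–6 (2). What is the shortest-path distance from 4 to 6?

13

Comparing a few candidate routes:
4 -> 1 -> 3 -> 6: 15 + 15 + 5 = 35
4 -> 6: 13
4 -> 1 -> 3 -> 0 -> 2 -> 6: 15 + 15 + 4 + 2 + 2 = 38
4 -> 1 -> 3 -> 0 -> 5 -> 6: 15 + 15 + 4 + 5 + 3 = 42
Best route has total 13.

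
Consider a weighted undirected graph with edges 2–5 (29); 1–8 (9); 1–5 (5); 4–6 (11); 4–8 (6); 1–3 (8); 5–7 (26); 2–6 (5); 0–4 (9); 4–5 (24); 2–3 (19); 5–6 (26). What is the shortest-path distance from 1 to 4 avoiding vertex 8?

29

Comparing a few candidate routes:
1→5→2→6→4: 5 + 29 + 5 + 11 = 50
1→5→6→4: 5 + 26 + 11 = 42
1→3→2→6→4: 8 + 19 + 5 + 11 = 43
1→3→2→5→4: 8 + 19 + 29 + 24 = 80
1→5→4: 5 + 24 = 29
The minimum is 29.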